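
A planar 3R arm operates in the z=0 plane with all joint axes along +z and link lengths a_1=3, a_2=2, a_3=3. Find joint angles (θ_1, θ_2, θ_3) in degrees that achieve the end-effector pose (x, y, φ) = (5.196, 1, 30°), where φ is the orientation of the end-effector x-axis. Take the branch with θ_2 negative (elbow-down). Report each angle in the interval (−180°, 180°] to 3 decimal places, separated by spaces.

wrist centre = target − a_3·(cos φ, sin φ) = (2.5979, -0.5000)
cos θ_2 = (6.9992−3²−2²)/(2·3·2) = -0.5001; θ_2 = -120.0044° (elbow-down)
β = atan2(-0.5000,2.5979) = -10.8940°; ψ = atan2(-1.7320,1.9999) = -40.8940°
θ_1 = β − ψ = 30.0000°
θ_3 = φ − θ_1 − θ_2 = 120.0044° (wrapped to (-180°,180°])

30.000 -120.004 120.004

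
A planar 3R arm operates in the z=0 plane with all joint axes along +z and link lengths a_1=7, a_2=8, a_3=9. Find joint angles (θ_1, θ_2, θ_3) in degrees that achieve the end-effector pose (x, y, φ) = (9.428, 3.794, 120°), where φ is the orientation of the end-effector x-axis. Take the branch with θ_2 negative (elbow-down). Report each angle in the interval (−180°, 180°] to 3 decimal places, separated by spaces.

0.001 -30.004 150.003

wrist centre = target − a_3·(cos φ, sin φ) = (13.9280, -4.0002)
cos θ_2 = (209.9910−7²−8²)/(2·7·8) = 0.8660; θ_2 = -30.0039° (elbow-down)
β = atan2(-4.0002,13.9280) = -16.0245°; ψ = atan2(-4.0005,13.9279) = -16.0255°
θ_1 = β − ψ = 0.0010°
θ_3 = φ − θ_1 − θ_2 = 150.0029° (wrapped to (-180°,180°])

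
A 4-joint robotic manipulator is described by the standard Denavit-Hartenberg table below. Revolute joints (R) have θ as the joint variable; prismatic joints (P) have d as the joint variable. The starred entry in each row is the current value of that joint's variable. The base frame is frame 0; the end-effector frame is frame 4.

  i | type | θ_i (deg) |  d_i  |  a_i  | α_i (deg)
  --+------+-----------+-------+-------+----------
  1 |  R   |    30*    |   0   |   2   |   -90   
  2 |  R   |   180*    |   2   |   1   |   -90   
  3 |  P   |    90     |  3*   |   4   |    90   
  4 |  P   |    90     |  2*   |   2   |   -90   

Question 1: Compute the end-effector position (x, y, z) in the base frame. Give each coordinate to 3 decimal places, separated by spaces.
after link 1: o_1 = (1.7321, 1.0000, 0.0000)
after link 2: o_2 = (-0.1340, 2.2321, 0.0000)
after link 3: o_3 = (1.8660, -1.2321, 3.0000)
after link 4: o_4 = (0.1340, -2.2321, 5.0000)

0.134 -2.232 5.000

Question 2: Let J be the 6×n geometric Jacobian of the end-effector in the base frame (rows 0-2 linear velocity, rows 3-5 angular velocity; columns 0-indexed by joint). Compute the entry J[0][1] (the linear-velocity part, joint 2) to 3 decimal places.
4.330

axis z_1 = (-0.5000,0.8660,0.0000); lever o_n−o_1 = (-1.5981,-3.2321,5.0000)
cross product → J_v[:, 1] = (4.3301,2.5000,3.0000)
J_ω[:, 1] = z_1
entry J[0][1] = 4.3301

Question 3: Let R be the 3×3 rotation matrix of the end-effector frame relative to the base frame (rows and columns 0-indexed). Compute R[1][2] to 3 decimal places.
0.866

End-effector z-axis (col 2 of R) = (-0.5000,0.8660,0.0000)
R[1][2] = 0.8660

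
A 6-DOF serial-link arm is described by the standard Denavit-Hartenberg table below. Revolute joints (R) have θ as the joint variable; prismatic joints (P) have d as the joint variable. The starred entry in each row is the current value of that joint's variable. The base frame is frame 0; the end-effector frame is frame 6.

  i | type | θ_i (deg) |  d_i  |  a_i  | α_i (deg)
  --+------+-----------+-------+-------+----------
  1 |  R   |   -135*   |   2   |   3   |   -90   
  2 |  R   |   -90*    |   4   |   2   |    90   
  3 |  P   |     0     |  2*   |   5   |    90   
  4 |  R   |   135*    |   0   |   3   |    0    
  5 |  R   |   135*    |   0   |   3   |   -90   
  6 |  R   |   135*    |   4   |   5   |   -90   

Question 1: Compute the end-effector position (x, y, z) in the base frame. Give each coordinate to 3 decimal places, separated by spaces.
after link 1: o_1 = (-2.1213, -2.1213, 2.0000)
after link 2: o_2 = (0.7071, -4.9497, 4.0000)
after link 3: o_3 = (2.1213, -3.5355, 9.0000)
after link 4: o_4 = (3.6213, -2.0355, 6.8787)
after link 5: o_5 = (1.5000, -4.1569, 6.8787)
after link 6: o_6 = (6.5000, -4.1569, 10.8787)

6.500 -4.157 10.879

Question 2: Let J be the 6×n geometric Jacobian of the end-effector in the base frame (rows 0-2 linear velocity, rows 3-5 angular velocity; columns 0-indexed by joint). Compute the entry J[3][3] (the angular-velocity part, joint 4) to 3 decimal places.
-0.707

axis z_3 = (-0.7071,0.7071,-0.0000); lever o_n−o_3 = (4.3787,-0.6213,1.8787)
cross product → J_v[:, 3] = (1.3284,1.3284,-2.6569)
J_ω[:, 3] = z_3
entry J[3][3] = -0.7071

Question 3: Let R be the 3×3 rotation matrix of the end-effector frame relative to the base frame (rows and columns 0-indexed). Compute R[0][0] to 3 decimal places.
End-effector x-axis (col 0 of R) = (1.0000,0.0000,0.0000)
R[0][0] = 1.0000

1.000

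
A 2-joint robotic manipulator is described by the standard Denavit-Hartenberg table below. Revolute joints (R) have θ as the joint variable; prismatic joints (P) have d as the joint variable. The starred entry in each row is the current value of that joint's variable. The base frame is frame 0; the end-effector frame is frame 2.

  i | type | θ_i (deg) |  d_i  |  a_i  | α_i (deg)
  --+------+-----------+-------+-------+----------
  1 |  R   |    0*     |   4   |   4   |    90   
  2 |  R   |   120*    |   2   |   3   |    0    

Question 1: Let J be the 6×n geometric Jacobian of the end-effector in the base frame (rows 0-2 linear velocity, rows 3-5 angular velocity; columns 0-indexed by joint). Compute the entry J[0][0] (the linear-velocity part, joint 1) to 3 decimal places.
axis z_0 = ẑ; lever o_n−o_0 = (2.5000,-2.0000,6.5981)
cross product → J_v[:, 0] = (2.0000,2.5000,-0.0000)
J_ω[:, 0] = z_0
entry J[0][0] = 2.0000

2.000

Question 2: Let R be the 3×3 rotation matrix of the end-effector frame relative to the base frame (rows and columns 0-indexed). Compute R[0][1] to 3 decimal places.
End-effector y-axis (col 1 of R) = (-0.8660,-0.0000,-0.5000)
R[0][1] = -0.8660

-0.866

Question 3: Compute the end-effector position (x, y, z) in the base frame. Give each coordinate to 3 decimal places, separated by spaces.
after link 1: o_1 = (4.0000, 0.0000, 4.0000)
after link 2: o_2 = (2.5000, -2.0000, 6.5981)

2.500 -2.000 6.598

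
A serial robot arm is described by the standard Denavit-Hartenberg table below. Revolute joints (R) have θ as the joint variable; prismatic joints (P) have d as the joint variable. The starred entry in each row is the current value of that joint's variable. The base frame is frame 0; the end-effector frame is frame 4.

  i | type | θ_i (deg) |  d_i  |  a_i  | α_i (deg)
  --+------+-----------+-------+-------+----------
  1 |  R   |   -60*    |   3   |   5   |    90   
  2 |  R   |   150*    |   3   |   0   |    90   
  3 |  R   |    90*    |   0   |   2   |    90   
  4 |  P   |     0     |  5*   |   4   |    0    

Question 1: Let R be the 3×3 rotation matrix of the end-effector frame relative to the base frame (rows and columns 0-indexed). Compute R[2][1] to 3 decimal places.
0.866

End-effector y-axis (col 1 of R) = (0.2500,-0.4330,0.8660)
R[2][1] = 0.8660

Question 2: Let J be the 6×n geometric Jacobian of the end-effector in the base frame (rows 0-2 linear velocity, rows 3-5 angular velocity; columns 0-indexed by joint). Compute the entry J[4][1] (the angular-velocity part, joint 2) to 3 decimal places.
axis z_1 = (-0.8660,-0.5000,0.0000); lever o_n−o_1 = (-9.9593,-0.7500,2.5000)
cross product → J_v[:, 1] = (-1.2500,2.1651,-4.3301)
J_ω[:, 1] = z_1
entry J[4][1] = -0.5000

-0.500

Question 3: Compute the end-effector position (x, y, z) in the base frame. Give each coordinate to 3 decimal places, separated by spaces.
-7.459 -5.080 5.500

after link 1: o_1 = (2.5000, -4.3301, 3.0000)
after link 2: o_2 = (-0.0981, -5.8301, 3.0000)
after link 3: o_3 = (-1.8301, -6.8301, 3.0000)
after link 4: o_4 = (-7.4593, -5.0801, 5.5000)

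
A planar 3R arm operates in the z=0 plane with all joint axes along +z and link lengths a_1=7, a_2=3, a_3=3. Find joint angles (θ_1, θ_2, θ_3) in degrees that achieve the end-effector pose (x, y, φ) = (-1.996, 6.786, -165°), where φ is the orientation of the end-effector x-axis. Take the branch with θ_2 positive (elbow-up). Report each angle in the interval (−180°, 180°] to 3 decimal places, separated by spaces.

60.002 89.995 45.003

wrist centre = target − a_3·(cos φ, sin φ) = (0.9018, 7.5625)
cos θ_2 = (58.0040−7²−3²)/(2·7·3) = 0.0001; θ_2 = 89.9946° (elbow-up)
β = atan2(7.5625,0.9018) = 83.1999°; ψ = atan2(3.0000,7.0003) = 23.1978°
θ_1 = β − ψ = 60.0022°
θ_3 = φ − θ_1 − θ_2 = 45.0032° (wrapped to (-180°,180°])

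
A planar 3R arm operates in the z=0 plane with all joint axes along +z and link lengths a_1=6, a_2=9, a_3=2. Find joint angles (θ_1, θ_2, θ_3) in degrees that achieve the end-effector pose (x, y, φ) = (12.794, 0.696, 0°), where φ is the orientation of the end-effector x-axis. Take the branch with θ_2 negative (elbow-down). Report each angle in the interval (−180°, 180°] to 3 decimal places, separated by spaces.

60.001 -90.003 30.002

wrist centre = target − a_3·(cos φ, sin φ) = (10.7940, 0.6960)
cos θ_2 = (116.9949−6²−9²)/(2·6·9) = -0.0000; θ_2 = -90.0027° (elbow-down)
β = atan2(0.6960,10.7940) = 3.6893°; ψ = atan2(-9.0000,5.9996) = -56.3118°
θ_1 = β − ψ = 60.0012°
θ_3 = φ − θ_1 − θ_2 = 30.0016° (wrapped to (-180°,180°])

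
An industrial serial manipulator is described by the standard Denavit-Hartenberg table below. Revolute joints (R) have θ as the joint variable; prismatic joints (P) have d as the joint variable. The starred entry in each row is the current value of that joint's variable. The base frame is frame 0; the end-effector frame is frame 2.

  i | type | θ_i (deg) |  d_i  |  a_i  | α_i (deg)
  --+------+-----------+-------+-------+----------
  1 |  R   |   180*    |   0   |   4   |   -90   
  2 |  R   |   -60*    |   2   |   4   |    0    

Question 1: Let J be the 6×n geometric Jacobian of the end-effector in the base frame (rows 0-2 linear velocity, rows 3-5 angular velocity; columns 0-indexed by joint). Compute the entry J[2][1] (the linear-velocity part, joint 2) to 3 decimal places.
axis z_1 = (-0.0000,-1.0000,0.0000); lever o_n−o_1 = (-2.0000,-2.0000,3.4641)
cross product → J_v[:, 1] = (-3.4641,0.0000,-2.0000)
J_ω[:, 1] = z_1
entry J[2][1] = -2.0000

-2.000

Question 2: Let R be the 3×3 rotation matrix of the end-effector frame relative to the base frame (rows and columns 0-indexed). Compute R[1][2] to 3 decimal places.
End-effector z-axis (col 2 of R) = (-0.0000,-1.0000,0.0000)
R[1][2] = -1.0000

-1.000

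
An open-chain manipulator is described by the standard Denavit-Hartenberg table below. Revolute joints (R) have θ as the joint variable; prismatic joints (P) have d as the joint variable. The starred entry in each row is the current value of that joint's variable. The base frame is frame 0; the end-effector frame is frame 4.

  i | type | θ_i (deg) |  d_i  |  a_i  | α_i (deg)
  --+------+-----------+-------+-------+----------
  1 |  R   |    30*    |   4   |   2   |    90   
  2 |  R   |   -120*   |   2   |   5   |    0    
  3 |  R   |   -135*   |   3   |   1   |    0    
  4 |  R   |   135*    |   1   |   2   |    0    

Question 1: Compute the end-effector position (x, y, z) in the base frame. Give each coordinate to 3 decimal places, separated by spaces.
after link 1: o_1 = (1.7321, 1.0000, 4.0000)
after link 2: o_2 = (0.5670, -1.9821, -0.3301)
after link 3: o_3 = (1.8428, -4.7095, 0.6358)
after link 4: o_4 = (1.4768, -6.0756, -1.0963)

1.477 -6.076 -1.096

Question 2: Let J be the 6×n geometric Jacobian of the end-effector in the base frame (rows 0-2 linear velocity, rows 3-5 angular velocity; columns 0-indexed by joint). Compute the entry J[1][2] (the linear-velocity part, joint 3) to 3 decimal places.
0.383

axis z_2 = (0.5000,-0.8660,0.0000); lever o_n−o_2 = (0.9098,-4.0935,-0.7661)
cross product → J_v[:, 2] = (0.6635,0.3831,-1.2588)
J_ω[:, 2] = z_2
entry J[1][2] = 0.3831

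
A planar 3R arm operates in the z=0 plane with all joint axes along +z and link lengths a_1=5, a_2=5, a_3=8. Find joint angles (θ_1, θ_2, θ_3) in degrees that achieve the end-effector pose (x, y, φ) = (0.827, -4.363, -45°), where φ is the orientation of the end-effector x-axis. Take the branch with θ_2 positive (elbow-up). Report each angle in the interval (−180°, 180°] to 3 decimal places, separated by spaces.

wrist centre = target − a_3·(cos φ, sin φ) = (-4.8299, 1.2939)
cos θ_2 = (25.0016−5²−5²)/(2·5·5) = -0.5000; θ_2 = 119.9979° (elbow-up)
β = atan2(1.2939,-4.8299) = 165.0033°; ψ = atan2(4.3302,2.5002) = 59.9990°
θ_1 = β − ψ = 105.0044°
θ_3 = φ − θ_1 − θ_2 = 89.9977° (wrapped to (-180°,180°])

105.004 119.998 89.998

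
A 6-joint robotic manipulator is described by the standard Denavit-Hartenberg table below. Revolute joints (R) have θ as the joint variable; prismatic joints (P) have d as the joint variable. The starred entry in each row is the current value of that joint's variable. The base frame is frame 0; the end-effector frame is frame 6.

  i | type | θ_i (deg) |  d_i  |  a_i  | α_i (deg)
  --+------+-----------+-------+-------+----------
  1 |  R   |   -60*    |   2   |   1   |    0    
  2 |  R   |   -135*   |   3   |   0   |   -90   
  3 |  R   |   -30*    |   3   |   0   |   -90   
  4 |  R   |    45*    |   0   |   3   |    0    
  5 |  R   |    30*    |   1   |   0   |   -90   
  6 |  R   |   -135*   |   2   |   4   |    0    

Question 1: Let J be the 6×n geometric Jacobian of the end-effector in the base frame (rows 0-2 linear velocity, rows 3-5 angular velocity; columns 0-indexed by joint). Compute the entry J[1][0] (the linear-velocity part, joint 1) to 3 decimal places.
axis z_0 = ẑ; lever o_n−o_0 = (-1.6957,-3.4799,1.4132)
cross product → J_v[:, 0] = (3.4799,-1.6957,0.0000)
J_ω[:, 0] = z_0
entry J[1][0] = -1.6957

-1.696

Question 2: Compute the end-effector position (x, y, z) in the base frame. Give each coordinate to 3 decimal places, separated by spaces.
-1.696 -3.480 1.413

after link 1: o_1 = (0.5000, -0.8660, 2.0000)
after link 2: o_2 = (0.5000, -0.8660, 5.0000)
after link 3: o_3 = (-0.2765, -3.7638, 5.0000)
after link 4: o_4 = (-1.5019, -1.2393, 6.0607)
after link 5: o_5 = (-1.9849, -1.1099, 5.1946)
after link 6: o_6 = (-1.6957, -3.4799, 1.4132)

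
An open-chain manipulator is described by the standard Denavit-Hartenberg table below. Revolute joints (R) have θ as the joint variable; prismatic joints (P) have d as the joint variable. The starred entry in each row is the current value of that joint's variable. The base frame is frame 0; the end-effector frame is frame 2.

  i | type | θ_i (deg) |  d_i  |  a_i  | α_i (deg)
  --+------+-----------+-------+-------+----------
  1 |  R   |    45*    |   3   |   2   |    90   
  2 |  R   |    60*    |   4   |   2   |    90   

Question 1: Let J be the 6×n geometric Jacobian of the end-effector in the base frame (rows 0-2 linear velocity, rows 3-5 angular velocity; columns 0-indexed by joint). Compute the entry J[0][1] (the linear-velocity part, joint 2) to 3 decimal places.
-1.225

axis z_1 = (0.7071,-0.7071,0.0000); lever o_n−o_1 = (3.5355,-2.1213,1.7321)
cross product → J_v[:, 1] = (-1.2247,-1.2247,1.0000)
J_ω[:, 1] = z_1
entry J[0][1] = -1.2247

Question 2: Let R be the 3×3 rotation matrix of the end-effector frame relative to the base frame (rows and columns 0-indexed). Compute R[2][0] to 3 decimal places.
End-effector x-axis (col 0 of R) = (0.3536,0.3536,0.8660)
R[2][0] = 0.8660

0.866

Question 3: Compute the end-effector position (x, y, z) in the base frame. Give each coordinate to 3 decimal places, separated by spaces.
4.950 -0.707 4.732

after link 1: o_1 = (1.4142, 1.4142, 3.0000)
after link 2: o_2 = (4.9497, -0.7071, 4.7321)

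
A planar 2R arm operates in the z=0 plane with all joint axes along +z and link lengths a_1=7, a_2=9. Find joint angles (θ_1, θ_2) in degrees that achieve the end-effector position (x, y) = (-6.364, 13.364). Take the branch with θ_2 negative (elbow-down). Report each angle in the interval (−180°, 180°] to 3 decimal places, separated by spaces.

140.927 -44.999

cos θ_2 = (219.0970−7²−9²)/(2·7·9) = 0.7071; θ_2 = -44.9990° (elbow-down)
β = atan2(13.3640,-6.3640) = 115.4640°; ψ = atan2(-6.3639,13.3641) = -25.4634°
θ_1 = β − ψ = 140.9274°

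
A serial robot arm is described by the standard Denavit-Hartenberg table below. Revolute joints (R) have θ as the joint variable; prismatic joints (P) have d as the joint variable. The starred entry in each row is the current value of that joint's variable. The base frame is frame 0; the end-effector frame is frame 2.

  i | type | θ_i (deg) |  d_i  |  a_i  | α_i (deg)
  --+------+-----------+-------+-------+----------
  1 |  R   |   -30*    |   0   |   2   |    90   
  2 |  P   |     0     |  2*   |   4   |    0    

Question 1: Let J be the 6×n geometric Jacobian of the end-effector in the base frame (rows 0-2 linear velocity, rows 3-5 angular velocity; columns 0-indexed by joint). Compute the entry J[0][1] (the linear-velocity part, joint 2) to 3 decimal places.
prismatic axis z_1 = (-0.5000,-0.8660,0.0000)
J_v[:, 1] = z_1; J_ω[:, 1] = (0,0,0)
entry J[0][1] = -0.5000

-0.500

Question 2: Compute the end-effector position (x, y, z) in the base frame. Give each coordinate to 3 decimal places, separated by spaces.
4.196 -4.732 0.000

after link 1: o_1 = (1.7321, -1.0000, 0.0000)
after link 2: o_2 = (4.1962, -4.7321, 0.0000)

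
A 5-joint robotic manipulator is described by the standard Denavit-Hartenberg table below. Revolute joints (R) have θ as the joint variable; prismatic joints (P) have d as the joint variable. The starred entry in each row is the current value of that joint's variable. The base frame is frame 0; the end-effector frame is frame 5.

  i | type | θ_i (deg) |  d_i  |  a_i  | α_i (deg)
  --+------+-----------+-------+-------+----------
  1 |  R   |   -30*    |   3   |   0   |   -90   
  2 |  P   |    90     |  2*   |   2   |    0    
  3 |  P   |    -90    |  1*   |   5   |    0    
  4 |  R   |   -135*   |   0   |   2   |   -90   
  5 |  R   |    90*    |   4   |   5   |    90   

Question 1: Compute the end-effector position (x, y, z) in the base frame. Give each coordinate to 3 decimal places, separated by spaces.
after link 1: o_1 = (0.0000, 0.0000, 3.0000)
after link 2: o_2 = (1.0000, 1.7321, 1.0000)
after link 3: o_3 = (5.8301, 0.0981, 1.0000)
after link 4: o_4 = (4.6054, 0.8052, 2.4142)
after link 5: o_5 = (4.5549, -4.9392, 5.2426)

4.555 -4.939 5.243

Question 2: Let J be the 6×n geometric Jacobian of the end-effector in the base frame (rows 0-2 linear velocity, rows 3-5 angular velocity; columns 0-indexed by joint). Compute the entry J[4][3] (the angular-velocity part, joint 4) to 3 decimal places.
axis z_3 = (0.5000,0.8660,0.0000); lever o_n−o_3 = (-1.2753,-5.0372,4.2426)
cross product → J_v[:, 3] = (3.6742,-2.1213,-1.4142)
J_ω[:, 3] = z_3
entry J[4][3] = 0.8660

0.866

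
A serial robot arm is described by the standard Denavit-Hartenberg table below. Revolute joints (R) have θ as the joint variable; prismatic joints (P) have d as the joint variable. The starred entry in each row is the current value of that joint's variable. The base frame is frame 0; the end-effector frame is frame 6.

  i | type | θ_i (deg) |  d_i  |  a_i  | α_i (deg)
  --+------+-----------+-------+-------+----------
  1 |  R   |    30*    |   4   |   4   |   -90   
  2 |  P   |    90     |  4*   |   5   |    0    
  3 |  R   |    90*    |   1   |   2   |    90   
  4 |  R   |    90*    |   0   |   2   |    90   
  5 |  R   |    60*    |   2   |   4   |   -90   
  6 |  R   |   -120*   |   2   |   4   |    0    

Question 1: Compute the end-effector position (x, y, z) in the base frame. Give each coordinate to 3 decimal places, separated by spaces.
after link 1: o_1 = (3.4641, 2.0000, 4.0000)
after link 2: o_2 = (1.4641, 5.4641, -1.0000)
after link 3: o_3 = (-0.7679, 5.3301, -1.0000)
after link 4: o_4 = (-1.7679, 7.0622, -1.0000)
after link 5: o_5 = (-4.5000, 7.7942, -4.4641)
after link 6: o_6 = (-6.1340, 3.6962, -3.7321)

-6.134 3.696 -3.732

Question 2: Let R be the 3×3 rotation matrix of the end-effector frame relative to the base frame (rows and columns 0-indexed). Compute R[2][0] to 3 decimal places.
0.433

End-effector x-axis (col 0 of R) = (-0.6250,-0.6495,0.4330)
R[2][0] = 0.4330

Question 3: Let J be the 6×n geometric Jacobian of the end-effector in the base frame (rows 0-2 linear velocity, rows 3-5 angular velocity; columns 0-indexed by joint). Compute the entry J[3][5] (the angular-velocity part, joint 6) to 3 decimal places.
0.433

axis z_5 = (0.4330,-0.7500,-0.5000); lever o_n−o_5 = (-1.6340,-4.0981,0.7321)
cross product → J_v[:, 5] = (-2.5981,0.5000,-3.0000)
J_ω[:, 5] = z_5
entry J[3][5] = 0.4330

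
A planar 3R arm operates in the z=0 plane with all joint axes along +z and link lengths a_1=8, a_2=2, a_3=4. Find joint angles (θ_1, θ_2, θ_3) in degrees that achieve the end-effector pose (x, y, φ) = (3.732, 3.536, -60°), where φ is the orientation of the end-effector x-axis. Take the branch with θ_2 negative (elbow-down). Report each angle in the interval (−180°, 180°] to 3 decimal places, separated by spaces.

wrist centre = target − a_3·(cos φ, sin φ) = (1.7320, 7.0001)
cos θ_2 = (52.0012−8²−2²)/(2·8·2) = -0.5000; θ_2 = -119.9974° (elbow-down)
β = atan2(7.0001,1.7320) = 76.1027°; ψ = atan2(-1.7321,7.0001) = -13.8981°
θ_1 = β − ψ = 90.0008°
θ_3 = φ − θ_1 − θ_2 = -30.0034° (wrapped to (-180°,180°])

90.001 -119.997 -30.003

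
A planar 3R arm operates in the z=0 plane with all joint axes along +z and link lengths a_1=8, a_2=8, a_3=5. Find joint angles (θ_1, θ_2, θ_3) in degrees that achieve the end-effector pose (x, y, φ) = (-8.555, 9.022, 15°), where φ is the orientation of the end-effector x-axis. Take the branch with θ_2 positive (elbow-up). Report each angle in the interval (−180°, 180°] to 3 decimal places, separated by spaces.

135.007 29.984 -149.991

wrist centre = target − a_3·(cos φ, sin φ) = (-13.3846, 7.7279)
cos θ_2 = (238.8688−8²−8²)/(2·8·8) = 0.8662; θ_2 = 29.9843° (elbow-up)
β = atan2(7.7279,-13.3846) = 149.9991°; ψ = atan2(3.9981,14.9293) = 14.9921°
θ_1 = β − ψ = 135.0069°
θ_3 = φ − θ_1 − θ_2 = -149.9912° (wrapped to (-180°,180°])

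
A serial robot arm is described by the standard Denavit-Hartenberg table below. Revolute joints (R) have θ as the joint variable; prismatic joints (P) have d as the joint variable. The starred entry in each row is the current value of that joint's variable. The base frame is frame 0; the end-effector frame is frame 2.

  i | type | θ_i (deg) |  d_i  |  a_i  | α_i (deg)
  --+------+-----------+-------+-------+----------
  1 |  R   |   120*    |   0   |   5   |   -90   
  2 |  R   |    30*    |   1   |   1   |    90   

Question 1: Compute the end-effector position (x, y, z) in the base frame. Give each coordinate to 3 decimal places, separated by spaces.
after link 1: o_1 = (-2.5000, 4.3301, 0.0000)
after link 2: o_2 = (-3.7990, 4.5801, -0.5000)

-3.799 4.580 -0.500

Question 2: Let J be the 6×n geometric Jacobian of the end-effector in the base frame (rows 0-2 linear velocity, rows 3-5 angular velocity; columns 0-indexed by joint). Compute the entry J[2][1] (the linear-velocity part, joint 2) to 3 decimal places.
-0.866

axis z_1 = (-0.8660,-0.5000,0.0000); lever o_n−o_1 = (-1.2990,0.2500,-0.5000)
cross product → J_v[:, 1] = (0.2500,-0.4330,-0.8660)
J_ω[:, 1] = z_1
entry J[2][1] = -0.8660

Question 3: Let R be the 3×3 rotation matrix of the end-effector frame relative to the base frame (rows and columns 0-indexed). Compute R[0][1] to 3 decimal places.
-0.866

End-effector y-axis (col 1 of R) = (-0.8660,-0.5000,0.0000)
R[0][1] = -0.8660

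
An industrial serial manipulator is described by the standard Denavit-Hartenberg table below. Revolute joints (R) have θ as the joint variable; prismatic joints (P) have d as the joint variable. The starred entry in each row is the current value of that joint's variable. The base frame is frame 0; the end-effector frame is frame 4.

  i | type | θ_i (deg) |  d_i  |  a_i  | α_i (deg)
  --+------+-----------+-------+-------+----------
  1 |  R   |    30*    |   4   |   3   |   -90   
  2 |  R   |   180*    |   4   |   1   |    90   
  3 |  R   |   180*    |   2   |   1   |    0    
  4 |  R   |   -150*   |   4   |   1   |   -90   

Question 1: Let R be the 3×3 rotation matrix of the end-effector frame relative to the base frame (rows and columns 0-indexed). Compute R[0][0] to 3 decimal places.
-1.000

End-effector x-axis (col 0 of R) = (-1.0000,-0.0000,-0.0000)
R[0][0] = -1.0000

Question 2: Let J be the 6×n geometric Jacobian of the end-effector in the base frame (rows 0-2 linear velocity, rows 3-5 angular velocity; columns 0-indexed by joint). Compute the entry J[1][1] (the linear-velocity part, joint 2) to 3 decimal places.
-3.000

axis z_1 = (-0.5000,0.8660,0.0000); lever o_n−o_1 = (-3.0000,3.4641,-6.0000)
cross product → J_v[:, 1] = (-5.1962,-3.0000,0.8660)
J_ω[:, 1] = z_1
entry J[1][1] = -3.0000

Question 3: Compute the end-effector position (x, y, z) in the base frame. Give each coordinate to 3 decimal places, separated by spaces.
-0.402 4.964 -2.000

after link 1: o_1 = (2.5981, 1.5000, 4.0000)
after link 2: o_2 = (-0.2679, 4.4641, 4.0000)
after link 3: o_3 = (0.5981, 4.9641, 2.0000)
after link 4: o_4 = (-0.4019, 4.9641, -2.0000)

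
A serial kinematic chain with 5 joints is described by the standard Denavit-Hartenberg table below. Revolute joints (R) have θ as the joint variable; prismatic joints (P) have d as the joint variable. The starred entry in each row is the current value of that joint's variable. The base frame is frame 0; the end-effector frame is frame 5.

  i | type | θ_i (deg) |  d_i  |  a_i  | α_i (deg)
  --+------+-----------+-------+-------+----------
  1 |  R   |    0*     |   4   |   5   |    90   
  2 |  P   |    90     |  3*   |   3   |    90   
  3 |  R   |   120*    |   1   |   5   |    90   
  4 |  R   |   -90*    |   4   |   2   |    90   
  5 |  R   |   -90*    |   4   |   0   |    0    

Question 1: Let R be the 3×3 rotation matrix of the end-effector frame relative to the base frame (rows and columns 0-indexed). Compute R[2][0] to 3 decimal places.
-0.866

End-effector x-axis (col 0 of R) = (-0.0000,0.5000,-0.8660)
R[2][0] = -0.8660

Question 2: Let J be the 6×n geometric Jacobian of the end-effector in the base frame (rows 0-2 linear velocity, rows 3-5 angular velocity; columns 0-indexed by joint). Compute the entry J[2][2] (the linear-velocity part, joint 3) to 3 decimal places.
-2.866

axis z_2 = (1.0000,-0.0000,-0.0000); lever o_n−o_2 = (-1.0000,-2.8660,2.9641)
cross product → J_v[:, 2] = (-0.0000,-2.9641,-2.8660)
J_ω[:, 2] = z_2
entry J[2][2] = -2.8660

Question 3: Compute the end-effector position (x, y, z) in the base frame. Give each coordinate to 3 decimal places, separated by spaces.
4.000 -5.866 9.964

after link 1: o_1 = (5.0000, 0.0000, 4.0000)
after link 2: o_2 = (5.0000, -3.0000, 7.0000)
after link 3: o_3 = (6.0000, -7.3301, 4.5000)
after link 4: o_4 = (4.0000, -9.3301, 7.9641)
after link 5: o_5 = (4.0000, -5.8660, 9.9641)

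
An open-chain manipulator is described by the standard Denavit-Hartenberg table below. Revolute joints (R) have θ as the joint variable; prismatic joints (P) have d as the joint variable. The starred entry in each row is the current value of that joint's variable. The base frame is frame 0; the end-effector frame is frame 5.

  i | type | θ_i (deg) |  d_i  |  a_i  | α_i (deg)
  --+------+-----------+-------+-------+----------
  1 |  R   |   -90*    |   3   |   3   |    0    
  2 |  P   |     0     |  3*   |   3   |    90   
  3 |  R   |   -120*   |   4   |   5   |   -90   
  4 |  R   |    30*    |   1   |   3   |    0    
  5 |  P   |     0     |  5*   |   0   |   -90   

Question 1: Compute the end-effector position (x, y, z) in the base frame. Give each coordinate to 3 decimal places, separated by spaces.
-2.500 -7.397 -3.580

after link 1: o_1 = (0.0000, -3.0000, 3.0000)
after link 2: o_2 = (0.0000, -6.0000, 6.0000)
after link 3: o_3 = (-4.0000, -3.5000, 1.6699)
after link 4: o_4 = (-2.5000, -3.0670, -1.0801)
after link 5: o_5 = (-2.5000, -7.3971, -3.5801)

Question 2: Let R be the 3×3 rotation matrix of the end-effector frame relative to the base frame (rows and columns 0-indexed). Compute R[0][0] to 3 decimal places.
End-effector x-axis (col 0 of R) = (0.5000,0.4330,-0.7500)
R[0][0] = 0.5000

0.500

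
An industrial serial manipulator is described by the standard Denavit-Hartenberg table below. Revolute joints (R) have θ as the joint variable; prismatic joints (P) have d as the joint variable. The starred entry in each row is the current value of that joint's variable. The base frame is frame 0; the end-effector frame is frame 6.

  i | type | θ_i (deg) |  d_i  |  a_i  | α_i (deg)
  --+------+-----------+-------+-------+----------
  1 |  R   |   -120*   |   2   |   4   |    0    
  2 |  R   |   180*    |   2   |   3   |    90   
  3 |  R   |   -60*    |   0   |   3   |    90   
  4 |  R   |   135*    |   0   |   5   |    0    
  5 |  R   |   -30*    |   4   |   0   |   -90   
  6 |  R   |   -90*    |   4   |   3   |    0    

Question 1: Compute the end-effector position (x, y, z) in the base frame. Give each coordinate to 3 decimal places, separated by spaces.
-2.466 -9.271 4.310

after link 1: o_1 = (-2.0000, -3.4641, 2.0000)
after link 2: o_2 = (-0.5000, -0.8660, 4.0000)
after link 3: o_3 = (0.2500, 0.4330, 1.4019)
after link 4: o_4 = (2.4280, -2.8657, 4.4638)
after link 5: o_5 = (0.6959, -5.8657, 2.4638)
after link 6: o_6 = (-2.4656, -9.2711, 4.3099)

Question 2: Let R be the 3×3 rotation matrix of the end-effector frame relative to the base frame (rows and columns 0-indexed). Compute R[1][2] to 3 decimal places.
End-effector z-axis (col 2 of R) = (-0.4656,-0.2888,0.8365)
R[1][2] = -0.2888

-0.289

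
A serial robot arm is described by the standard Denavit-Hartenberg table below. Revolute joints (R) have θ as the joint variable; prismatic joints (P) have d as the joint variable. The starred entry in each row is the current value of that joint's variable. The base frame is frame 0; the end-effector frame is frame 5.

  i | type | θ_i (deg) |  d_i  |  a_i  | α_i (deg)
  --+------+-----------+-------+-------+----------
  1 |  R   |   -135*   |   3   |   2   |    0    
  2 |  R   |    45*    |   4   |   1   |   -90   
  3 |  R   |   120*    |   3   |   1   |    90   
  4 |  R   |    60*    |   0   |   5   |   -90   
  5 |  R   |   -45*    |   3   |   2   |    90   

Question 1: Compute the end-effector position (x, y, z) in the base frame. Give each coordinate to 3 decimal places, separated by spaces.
after link 1: o_1 = (-1.4142, -1.4142, 3.0000)
after link 2: o_2 = (-1.4142, -2.4142, 7.0000)
after link 3: o_3 = (1.5858, -1.9142, 6.1340)
after link 4: o_4 = (5.9159, -0.6642, 3.9689)
after link 5: o_5 = (8.6407, -2.8344, 4.8994)

8.641 -2.834 4.899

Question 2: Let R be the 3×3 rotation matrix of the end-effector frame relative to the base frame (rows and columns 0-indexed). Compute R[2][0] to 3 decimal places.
-0.660

End-effector x-axis (col 0 of R) = (0.6124,-0.4356,-0.6597)
R[2][0] = -0.6597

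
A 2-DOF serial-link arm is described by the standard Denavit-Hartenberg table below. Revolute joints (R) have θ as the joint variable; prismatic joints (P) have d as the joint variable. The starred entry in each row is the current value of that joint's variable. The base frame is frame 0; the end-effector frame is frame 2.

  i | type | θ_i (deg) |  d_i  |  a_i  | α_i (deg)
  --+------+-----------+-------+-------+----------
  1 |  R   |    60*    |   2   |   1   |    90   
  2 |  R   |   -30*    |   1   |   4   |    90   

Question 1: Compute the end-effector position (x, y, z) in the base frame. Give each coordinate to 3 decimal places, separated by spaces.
3.098 3.366 0.000

after link 1: o_1 = (0.5000, 0.8660, 2.0000)
after link 2: o_2 = (3.0981, 3.3660, 0.0000)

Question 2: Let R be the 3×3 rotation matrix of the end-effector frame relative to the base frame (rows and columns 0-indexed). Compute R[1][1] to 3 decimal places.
-0.500

End-effector y-axis (col 1 of R) = (0.8660,-0.5000,0.0000)
R[1][1] = -0.5000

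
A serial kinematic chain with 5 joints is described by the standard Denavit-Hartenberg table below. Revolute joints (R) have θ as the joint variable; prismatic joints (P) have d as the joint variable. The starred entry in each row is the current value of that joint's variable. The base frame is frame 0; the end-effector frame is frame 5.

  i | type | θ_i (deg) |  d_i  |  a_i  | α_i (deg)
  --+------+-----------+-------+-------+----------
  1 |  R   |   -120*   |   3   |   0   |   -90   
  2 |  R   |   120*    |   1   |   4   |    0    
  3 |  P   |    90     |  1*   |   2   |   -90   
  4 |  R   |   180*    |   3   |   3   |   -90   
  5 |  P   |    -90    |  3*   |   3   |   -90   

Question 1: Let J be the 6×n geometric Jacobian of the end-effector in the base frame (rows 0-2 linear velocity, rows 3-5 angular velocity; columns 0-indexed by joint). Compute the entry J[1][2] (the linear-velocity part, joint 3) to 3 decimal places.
-0.500

prismatic axis z_2 = (0.8660,-0.5000,0.0000)
J_v[:, 2] = z_2; J_ω[:, 2] = (0,0,0)
entry J[1][2] = -0.5000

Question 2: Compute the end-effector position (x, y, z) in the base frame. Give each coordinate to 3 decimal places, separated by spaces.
3.397 -4.116 4.232

after link 1: o_1 = (0.0000, 0.0000, 3.0000)
after link 2: o_2 = (1.8660, 1.2321, -0.4641)
after link 3: o_3 = (3.5981, 2.2321, 0.5359)
after link 4: o_4 = (1.5490, -1.3170, 1.6340)
after link 5: o_5 = (3.3971, -4.1160, 4.2321)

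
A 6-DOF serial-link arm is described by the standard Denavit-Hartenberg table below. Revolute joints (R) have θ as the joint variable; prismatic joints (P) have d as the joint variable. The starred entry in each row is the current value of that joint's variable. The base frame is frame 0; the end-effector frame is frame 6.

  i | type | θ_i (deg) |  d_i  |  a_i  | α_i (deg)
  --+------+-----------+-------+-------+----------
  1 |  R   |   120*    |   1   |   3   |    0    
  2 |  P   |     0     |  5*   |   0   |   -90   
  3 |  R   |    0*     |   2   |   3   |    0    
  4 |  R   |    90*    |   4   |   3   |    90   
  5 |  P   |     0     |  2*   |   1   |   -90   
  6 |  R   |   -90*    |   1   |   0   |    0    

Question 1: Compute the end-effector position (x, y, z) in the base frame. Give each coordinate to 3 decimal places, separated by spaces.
after link 1: o_1 = (-1.5000, 2.5981, 1.0000)
after link 2: o_2 = (-1.5000, 2.5981, 6.0000)
after link 3: o_3 = (-4.7321, 4.1962, 6.0000)
after link 4: o_4 = (-8.1962, 2.1962, 3.0000)
after link 5: o_5 = (-9.1962, 3.9282, 2.0000)
after link 6: o_6 = (-10.0622, 3.4282, 2.0000)

-10.062 3.428 2.000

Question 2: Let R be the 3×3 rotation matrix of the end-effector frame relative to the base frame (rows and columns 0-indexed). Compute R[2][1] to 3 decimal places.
End-effector y-axis (col 1 of R) = (-0.0000,-0.0000,-1.0000)
R[2][1] = -1.0000

-1.000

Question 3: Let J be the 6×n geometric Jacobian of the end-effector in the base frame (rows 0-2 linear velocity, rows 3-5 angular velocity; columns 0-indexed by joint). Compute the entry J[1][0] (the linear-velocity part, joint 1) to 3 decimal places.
axis z_0 = ẑ; lever o_n−o_0 = (-10.0622,3.4282,2.0000)
cross product → J_v[:, 0] = (-3.4282,-10.0622,0.0000)
J_ω[:, 0] = z_0
entry J[1][0] = -10.0622

-10.062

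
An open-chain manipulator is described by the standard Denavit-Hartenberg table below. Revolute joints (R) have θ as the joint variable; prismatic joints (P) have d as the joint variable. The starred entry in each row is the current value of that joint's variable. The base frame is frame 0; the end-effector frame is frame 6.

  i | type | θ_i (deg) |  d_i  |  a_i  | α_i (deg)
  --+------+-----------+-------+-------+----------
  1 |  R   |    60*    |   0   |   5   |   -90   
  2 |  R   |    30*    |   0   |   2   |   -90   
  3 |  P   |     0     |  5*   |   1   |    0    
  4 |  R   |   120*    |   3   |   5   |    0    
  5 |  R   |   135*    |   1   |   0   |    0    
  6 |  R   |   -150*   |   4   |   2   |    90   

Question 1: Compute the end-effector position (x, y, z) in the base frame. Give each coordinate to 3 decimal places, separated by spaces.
after link 1: o_1 = (2.5000, 4.3301, 0.0000)
after link 2: o_2 = (3.3660, 5.8301, -1.0000)
after link 3: o_3 = (2.5490, 4.4151, -5.8301)
after link 4: o_4 = (4.4665, -0.9240, -7.1782)
after link 5: o_5 = (4.2165, -1.3571, -8.0442)
after link 6: o_6 = (4.6654, -4.4433, -11.2495)

4.665 -4.443 -11.250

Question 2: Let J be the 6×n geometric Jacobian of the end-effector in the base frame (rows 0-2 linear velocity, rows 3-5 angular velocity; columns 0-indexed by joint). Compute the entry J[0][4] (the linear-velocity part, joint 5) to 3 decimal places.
axis z_4 = (-0.2500,-0.4330,-0.8660); lever o_n−o_4 = (0.1989,-3.5192,-4.0713)
cross product → J_v[:, 4] = (-1.2848,-1.1901,0.9659)
J_ω[:, 4] = z_4
entry J[0][4] = -1.2848

-1.285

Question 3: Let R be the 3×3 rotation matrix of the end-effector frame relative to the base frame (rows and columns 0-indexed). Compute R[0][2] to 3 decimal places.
End-effector z-axis (col 2 of R) = (0.6424,0.5950,-0.4830)
R[0][2] = 0.6424

0.642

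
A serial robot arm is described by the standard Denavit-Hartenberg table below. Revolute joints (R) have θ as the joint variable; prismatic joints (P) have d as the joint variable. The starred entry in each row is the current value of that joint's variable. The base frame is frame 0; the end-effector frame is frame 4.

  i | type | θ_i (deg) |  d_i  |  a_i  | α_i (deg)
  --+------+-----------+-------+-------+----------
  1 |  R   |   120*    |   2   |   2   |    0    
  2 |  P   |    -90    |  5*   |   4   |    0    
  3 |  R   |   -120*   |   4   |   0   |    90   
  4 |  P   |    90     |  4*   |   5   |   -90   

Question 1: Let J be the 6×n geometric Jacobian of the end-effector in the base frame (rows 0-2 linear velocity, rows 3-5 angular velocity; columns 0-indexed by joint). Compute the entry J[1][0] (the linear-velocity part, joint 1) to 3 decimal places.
-1.536

axis z_0 = ẑ; lever o_n−o_0 = (-1.5359,3.7321,16.0000)
cross product → J_v[:, 0] = (-3.7321,-1.5359,0.0000)
J_ω[:, 0] = z_0
entry J[1][0] = -1.5359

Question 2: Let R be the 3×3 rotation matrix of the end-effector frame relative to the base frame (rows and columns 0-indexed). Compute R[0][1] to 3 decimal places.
1.000

End-effector y-axis (col 1 of R) = (1.0000,0.0000,-0.0000)
R[0][1] = 1.0000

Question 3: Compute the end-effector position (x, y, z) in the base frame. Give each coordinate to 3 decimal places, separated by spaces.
-1.536 3.732 16.000

after link 1: o_1 = (-1.0000, 1.7321, 2.0000)
after link 2: o_2 = (2.4641, 3.7321, 7.0000)
after link 3: o_3 = (2.4641, 3.7321, 11.0000)
after link 4: o_4 = (-1.5359, 3.7321, 16.0000)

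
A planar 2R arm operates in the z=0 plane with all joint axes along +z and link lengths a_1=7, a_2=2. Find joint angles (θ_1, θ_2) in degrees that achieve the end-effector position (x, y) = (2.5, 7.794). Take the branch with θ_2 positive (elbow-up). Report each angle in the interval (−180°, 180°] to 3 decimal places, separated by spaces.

59.998 60.008

cos θ_2 = (66.9964−7²−2²)/(2·7·2) = 0.4999; θ_2 = 60.0084° (elbow-up)
β = atan2(7.7940,2.5000) = 72.2159°; ψ = atan2(1.7322,7.9997) = 12.2177°
θ_1 = β − ψ = 59.9981°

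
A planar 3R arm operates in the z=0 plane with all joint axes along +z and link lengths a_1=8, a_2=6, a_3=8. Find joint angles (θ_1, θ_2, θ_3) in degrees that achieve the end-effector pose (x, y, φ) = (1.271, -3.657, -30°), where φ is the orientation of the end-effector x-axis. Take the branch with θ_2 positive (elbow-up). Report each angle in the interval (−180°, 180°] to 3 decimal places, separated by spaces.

wrist centre = target − a_3·(cos φ, sin φ) = (-5.6572, 0.3430)
cos θ_2 = (32.1216−8²−6²)/(2·8·6) = -0.7071; θ_2 = 134.9968° (elbow-up)
β = atan2(0.3430,-5.6572) = 176.5304°; ψ = atan2(4.2429,3.7576) = 48.4711°
θ_1 = β − ψ = 128.0593°
θ_3 = φ − θ_1 − θ_2 = 66.9440° (wrapped to (-180°,180°])

128.059 134.997 66.944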